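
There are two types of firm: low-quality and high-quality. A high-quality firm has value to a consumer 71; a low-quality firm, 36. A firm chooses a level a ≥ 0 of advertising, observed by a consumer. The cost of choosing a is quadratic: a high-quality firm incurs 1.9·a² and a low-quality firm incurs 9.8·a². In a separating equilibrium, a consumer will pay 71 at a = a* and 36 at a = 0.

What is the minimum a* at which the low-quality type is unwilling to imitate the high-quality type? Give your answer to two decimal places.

1.89

The low-quality type at a = 0 receives 36; imitating at a* yields 71 − 9.8·a*².
Indifference: 36 = 71 − 9.8·a*², so a*² = (71 − 36) / 9.8 ≈ 3.5714.
a* = √3.5714 ≈ 1.89.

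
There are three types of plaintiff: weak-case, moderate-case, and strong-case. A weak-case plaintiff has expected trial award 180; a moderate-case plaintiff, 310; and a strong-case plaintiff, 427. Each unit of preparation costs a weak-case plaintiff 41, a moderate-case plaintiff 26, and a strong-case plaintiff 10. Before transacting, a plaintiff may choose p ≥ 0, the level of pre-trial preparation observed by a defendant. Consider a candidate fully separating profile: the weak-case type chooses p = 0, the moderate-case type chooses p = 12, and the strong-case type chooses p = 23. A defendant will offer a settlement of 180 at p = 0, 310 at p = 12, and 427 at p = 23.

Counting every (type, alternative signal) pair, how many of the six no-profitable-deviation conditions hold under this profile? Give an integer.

Moderate-case (own payoff 310 − 26×12 = -2): to p=0 gives 180 → profitable ✗; to p=23 gives 427 − 26×23 = -171 → no gain ✓.
Weak-case (own payoff 180): to p=12 gives 310 − 41×12 = -182 → no gain ✓; to p=23 gives 427 − 41×23 = -516 → no gain ✓.
Strong-case (own payoff 427 − 10×23 = 197): to p=0 gives 180 → no gain ✓; to p=12 gives 310 − 10×12 = 190 → no gain ✓.
5 of the 6 constraints hold; not an equilibrium.

5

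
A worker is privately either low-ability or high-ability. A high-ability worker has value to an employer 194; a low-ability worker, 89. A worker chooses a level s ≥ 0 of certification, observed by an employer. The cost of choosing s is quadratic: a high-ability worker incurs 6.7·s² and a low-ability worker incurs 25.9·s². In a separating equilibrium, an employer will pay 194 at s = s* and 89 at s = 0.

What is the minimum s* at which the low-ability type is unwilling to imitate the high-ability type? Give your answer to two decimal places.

2.01

The low-ability type at s = 0 receives 89; imitating at s* yields 194 − 25.9·s*².
Indifference: 89 = 194 − 25.9·s*², so s*² = (194 − 89) / 25.9 ≈ 4.0541.
s* = √4.0541 ≈ 2.01.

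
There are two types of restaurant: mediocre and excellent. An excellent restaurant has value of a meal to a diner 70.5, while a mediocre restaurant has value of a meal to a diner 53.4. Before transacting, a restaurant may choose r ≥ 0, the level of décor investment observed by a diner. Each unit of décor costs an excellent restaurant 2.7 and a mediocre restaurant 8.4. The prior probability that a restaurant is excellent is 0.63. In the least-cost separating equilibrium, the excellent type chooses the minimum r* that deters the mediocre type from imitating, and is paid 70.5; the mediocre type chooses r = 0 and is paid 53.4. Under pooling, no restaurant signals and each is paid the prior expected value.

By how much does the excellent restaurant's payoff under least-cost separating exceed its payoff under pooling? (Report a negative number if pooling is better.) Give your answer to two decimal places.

Least-cost separating signal: r* solves 53.4 = 70.5 − 8.4·r*, so r* = (70.5 − 53.4)/8.4 ≈ 2.0357.
Excellent type's separating payoff: 70.5 − 2.7 × r* = 70.5 − 2.7 × (70.5 − 53.4)/8.4 = 70.5 − 46.17/8.4 ≈ 65.0036.
Pooling payoff: 0.63 × 70.5 + 0.37 × 53.4 = 64.173.
Difference: 65.0036 − 64.173 = 0.8306, i.e. 0.83 to two decimal places.
The excellent type prefers to separate.

0.83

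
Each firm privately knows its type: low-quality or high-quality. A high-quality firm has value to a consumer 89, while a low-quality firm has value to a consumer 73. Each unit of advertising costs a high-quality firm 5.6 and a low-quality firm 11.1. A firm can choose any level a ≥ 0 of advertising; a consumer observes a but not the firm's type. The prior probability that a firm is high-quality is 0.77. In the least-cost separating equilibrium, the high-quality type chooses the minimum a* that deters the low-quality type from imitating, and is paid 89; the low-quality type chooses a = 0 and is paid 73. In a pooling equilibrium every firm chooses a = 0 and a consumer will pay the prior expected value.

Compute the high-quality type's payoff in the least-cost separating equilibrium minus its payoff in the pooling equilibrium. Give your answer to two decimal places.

Least-cost separating signal: a* solves 73 = 89 − 11.1·a*, so a* = (89 − 73)/11.1 ≈ 1.4414.
High-quality type's separating payoff: 89 − 5.6 × a* = 89 − 5.6 × (89 − 73)/11.1 = 89 − 89.6/11.1 ≈ 80.9279.
Pooling payoff: 0.77 × 89 + 0.23 × 73 = 85.32.
Difference: 80.9279 − 85.32 = -4.3921, i.e. -4.39 to two decimal places.
The high-quality type would prefer the pooling outcome.

-4.39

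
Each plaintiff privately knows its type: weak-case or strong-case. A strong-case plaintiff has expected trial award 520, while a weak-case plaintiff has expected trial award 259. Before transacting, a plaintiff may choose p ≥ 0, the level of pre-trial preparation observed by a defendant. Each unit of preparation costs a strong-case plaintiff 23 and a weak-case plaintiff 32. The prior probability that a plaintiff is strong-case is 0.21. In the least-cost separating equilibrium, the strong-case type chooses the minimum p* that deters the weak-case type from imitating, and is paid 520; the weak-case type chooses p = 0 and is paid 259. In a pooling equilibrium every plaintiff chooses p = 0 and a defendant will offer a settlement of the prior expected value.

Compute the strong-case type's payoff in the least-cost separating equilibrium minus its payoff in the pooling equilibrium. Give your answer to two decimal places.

Least-cost separating signal: p* solves 259 = 520 − 32·p*, so p* = (520 − 259)/32 ≈ 8.1563.
Strong-case type's separating payoff: 520 − 23 × p* = 520 − 23 × (520 − 259)/32 = 520 − 6003/32 ≈ 332.4063.
Pooling payoff: 0.21 × 520 + 0.79 × 259 = 313.81.
Difference: 332.4063 − 313.81 = 18.5963, i.e. 18.60 to two decimal places.
The strong-case type prefers to separate.

18.60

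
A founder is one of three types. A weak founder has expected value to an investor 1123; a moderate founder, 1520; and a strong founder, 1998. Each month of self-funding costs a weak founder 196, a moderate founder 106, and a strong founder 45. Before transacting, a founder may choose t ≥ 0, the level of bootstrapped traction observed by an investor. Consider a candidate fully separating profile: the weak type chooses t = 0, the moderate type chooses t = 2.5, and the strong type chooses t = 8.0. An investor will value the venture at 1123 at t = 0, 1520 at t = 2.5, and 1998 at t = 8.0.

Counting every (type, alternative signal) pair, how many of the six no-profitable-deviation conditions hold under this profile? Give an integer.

6

Weak (own payoff 1123): to t=2.5 gives 1520 − 196×2.5 = 1030 → no gain ✓; to t=8.0 gives 1998 − 196×8.0 = 430 → no gain ✓.
Strong (own payoff 1998 − 45×8.0 = 1638): to t=0 gives 1123 → no gain ✓; to t=2.5 gives 1520 − 45×2.5 = 1407.5 → no gain ✓.
Moderate (own payoff 1520 − 106×2.5 = 1255): to t=0 gives 1123 → no gain ✓; to t=8.0 gives 1998 − 106×8.0 = 1150 → no gain ✓.
6 of the 6 constraints hold; this profile is a separating equilibrium.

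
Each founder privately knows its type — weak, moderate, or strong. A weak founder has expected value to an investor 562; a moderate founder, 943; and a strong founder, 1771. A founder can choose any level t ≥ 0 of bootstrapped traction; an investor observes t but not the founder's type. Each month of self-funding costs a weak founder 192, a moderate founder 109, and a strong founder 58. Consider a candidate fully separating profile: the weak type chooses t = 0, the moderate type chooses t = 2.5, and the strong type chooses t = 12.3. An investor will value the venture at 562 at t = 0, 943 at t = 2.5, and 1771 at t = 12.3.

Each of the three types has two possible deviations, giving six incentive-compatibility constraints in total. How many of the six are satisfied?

6

Weak (own payoff 562): to t=2.5 gives 943 − 192×2.5 = 463 → no gain ✓; to t=12.3 gives 1771 − 192×12.3 = -590.6 → no gain ✓.
Strong (own payoff 1771 − 58×12.3 = 1057.6): to t=0 gives 562 → no gain ✓; to t=2.5 gives 943 − 58×2.5 = 798 → no gain ✓.
Moderate (own payoff 943 − 109×2.5 = 670.5): to t=0 gives 562 → no gain ✓; to t=12.3 gives 1771 − 109×12.3 = 430.3 → no gain ✓.
6 of the 6 constraints hold; this profile is a separating equilibrium.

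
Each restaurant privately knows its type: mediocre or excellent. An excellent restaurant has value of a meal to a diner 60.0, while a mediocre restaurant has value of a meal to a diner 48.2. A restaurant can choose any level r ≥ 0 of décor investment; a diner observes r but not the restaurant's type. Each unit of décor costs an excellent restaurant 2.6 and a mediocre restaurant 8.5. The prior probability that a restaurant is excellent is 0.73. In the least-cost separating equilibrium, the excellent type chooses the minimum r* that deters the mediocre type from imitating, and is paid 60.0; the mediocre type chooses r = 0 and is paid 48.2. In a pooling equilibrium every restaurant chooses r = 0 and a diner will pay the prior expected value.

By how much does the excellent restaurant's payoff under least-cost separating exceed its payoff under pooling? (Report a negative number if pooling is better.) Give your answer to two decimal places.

Least-cost separating signal: r* solves 48.2 = 60.0 − 8.5·r*, so r* = (60.0 − 48.2)/8.5 ≈ 1.3882.
Excellent type's separating payoff: 60.0 − 2.6 × r* = 60.0 − 2.6 × (60.0 − 48.2)/8.5 = 60.0 − 30.68/8.5 ≈ 56.3906.
Pooling payoff: 0.73 × 60.0 + 0.27 × 48.2 = 56.814.
Difference: 56.3906 − 56.814 = -0.4234, i.e. -0.42 to two decimal places.
The excellent type would prefer the pooling outcome.

-0.42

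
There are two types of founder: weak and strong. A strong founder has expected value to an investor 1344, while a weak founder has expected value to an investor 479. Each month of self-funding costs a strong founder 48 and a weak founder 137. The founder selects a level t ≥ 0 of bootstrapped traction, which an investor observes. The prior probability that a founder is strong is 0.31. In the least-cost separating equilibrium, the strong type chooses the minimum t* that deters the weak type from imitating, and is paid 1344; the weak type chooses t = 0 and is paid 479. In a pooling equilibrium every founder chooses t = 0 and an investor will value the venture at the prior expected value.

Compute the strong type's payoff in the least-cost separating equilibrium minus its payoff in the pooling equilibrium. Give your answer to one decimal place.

293.8

Least-cost separating signal: t* solves 479 = 1344 − 137·t*, so t* = (1344 − 479)/137 ≈ 6.3139.
Strong type's separating payoff: 1344 − 48 × t* = 1344 − 48 × (1344 − 479)/137 = 1344 − 41520/137 ≈ 1040.934.
Pooling payoff: 0.31 × 1344 + 0.69 × 479 = 747.15.
Difference: 1040.934 − 747.15 = 293.784, i.e. 293.8 to one decimal place.
The strong type prefers to separate.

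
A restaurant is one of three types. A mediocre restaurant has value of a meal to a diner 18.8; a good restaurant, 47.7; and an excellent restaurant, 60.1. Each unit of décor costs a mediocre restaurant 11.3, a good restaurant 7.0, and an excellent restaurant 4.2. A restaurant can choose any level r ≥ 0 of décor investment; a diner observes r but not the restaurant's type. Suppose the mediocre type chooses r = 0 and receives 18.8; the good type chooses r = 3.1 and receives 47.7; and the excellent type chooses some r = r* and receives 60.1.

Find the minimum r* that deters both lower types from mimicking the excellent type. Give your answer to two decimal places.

4.87

Good type (on-path payoff 47.7 − 7.0×3.1 = 26) won't mimic when 26 ≥ 60.1 − 7.0·r*, i.e. r* ≥ 4.87.
Mediocre type (on-path payoff 18.8) won't mimic when 18.8 ≥ 60.1 − 11.3·r*, i.e. r* ≥ 3.65.
Both must hold, so r* = max(3.65, 4.87) = 4.87. The good type's constraint binds.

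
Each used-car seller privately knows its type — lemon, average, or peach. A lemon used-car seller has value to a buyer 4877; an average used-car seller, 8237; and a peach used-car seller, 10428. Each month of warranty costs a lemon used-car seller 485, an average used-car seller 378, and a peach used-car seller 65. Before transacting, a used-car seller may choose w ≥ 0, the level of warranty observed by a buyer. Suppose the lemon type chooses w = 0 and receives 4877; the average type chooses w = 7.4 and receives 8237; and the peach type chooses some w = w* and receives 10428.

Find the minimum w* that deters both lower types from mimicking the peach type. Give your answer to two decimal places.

Average type (on-path payoff 8237 − 378×7.4 = 5439.8) won't mimic when 5439.8 ≥ 10428 − 378·w*, i.e. w* ≥ 13.20.
Lemon type (on-path payoff 4877) won't mimic when 4877 ≥ 10428 − 485·w*, i.e. w* ≥ 11.45.
Both must hold, so w* = max(11.45, 13.20) = 13.20. The average type's constraint binds.

13.20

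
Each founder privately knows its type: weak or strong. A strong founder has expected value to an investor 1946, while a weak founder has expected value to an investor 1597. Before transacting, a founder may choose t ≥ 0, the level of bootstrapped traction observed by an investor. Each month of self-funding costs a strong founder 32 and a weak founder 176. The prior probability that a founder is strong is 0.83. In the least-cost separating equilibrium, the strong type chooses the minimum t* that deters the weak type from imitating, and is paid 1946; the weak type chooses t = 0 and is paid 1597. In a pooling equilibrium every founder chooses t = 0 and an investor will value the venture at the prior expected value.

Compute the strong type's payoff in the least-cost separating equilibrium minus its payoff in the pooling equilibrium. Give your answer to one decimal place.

Least-cost separating signal: t* solves 1597 = 1946 − 176·t*, so t* = (1946 − 1597)/176 ≈ 1.9830.
Strong type's separating payoff: 1946 − 32 × t* = 1946 − 32 × (1946 − 1597)/176 = 1946 − 11168/176 ≈ 1882.545.
Pooling payoff: 0.83 × 1946 + 0.17 × 1597 = 1886.67.
Difference: 1882.545 − 1886.67 = -4.125, i.e. -4.1 to one decimal place.
The strong type would prefer the pooling outcome.

-4.1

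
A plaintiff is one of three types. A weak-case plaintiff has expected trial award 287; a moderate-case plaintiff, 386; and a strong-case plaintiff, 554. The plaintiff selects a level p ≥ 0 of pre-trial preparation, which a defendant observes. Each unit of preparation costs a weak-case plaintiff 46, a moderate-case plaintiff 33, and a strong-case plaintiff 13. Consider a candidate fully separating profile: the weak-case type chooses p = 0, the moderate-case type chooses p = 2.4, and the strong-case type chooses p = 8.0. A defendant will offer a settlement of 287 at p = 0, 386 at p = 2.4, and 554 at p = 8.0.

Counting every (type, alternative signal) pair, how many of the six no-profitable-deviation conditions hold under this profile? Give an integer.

6

Moderate-case (own payoff 386 − 33×2.4 = 306.8): to p=0 gives 287 → no gain ✓; to p=8.0 gives 554 − 33×8.0 = 290 → no gain ✓.
Weak-case (own payoff 287): to p=2.4 gives 386 − 46×2.4 = 275.6 → no gain ✓; to p=8.0 gives 554 − 46×8.0 = 186 → no gain ✓.
Strong-case (own payoff 554 − 13×8.0 = 450): to p=0 gives 287 → no gain ✓; to p=2.4 gives 386 − 13×2.4 = 354.8 → no gain ✓.
6 of the 6 constraints hold; this profile is a separating equilibrium.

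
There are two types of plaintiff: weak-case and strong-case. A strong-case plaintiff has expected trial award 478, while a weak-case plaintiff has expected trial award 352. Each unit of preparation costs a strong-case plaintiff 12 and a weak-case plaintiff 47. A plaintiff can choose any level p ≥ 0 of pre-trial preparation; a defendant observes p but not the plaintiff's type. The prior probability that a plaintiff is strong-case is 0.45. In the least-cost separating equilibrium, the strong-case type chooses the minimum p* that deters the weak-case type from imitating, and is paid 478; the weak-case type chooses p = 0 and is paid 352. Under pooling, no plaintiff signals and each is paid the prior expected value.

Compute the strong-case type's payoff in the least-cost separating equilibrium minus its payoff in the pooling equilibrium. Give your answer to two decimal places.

Least-cost separating signal: p* solves 352 = 478 − 47·p*, so p* = (478 − 352)/47 ≈ 2.6809.
Strong-case type's separating payoff: 478 − 12 × p* = 478 − 12 × (478 − 352)/47 = 478 − 1512/47 ≈ 445.8298.
Pooling payoff: 0.45 × 478 + 0.55 × 352 = 408.7.
Difference: 445.8298 − 408.7 = 37.1298, i.e. 37.13 to two decimal places.
The strong-case type prefers to separate.

37.13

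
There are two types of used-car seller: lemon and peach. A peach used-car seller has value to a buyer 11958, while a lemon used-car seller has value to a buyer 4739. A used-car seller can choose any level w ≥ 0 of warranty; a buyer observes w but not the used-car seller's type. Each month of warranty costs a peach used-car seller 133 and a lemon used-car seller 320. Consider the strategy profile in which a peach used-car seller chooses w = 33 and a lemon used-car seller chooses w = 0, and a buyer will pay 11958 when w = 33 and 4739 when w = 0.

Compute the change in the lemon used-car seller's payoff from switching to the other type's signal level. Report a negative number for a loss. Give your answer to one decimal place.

-3341.0

Playing w = 0 the lemon used-car seller receives 4739.
Deviating to w = 33 brings payment 11958 at cost 320 × 33 = 10560, netting 1398.
Gain from deviating: 1398 − 4739 = -3341.0.
The gain is negative, so the lemon type's incentive-compatibility constraint is satisfied.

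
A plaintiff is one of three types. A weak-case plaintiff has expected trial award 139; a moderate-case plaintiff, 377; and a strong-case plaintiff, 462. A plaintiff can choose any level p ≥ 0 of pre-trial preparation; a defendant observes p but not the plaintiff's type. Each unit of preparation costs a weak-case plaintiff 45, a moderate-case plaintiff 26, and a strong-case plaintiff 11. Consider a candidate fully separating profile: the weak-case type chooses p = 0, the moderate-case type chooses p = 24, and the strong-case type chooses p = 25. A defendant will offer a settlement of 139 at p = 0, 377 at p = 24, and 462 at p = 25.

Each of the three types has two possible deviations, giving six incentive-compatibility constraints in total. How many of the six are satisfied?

4

Weak-case (own payoff 139): to p=24 gives 377 − 45×24 = -703 → no gain ✓; to p=25 gives 462 − 45×25 = -663 → no gain ✓.
Moderate-case (own payoff 377 − 26×24 = -247): to p=0 gives 139 → profitable ✗; to p=25 gives 462 − 26×25 = -188 → profitable ✗.
Strong-case (own payoff 462 − 11×25 = 187): to p=0 gives 139 → no gain ✓; to p=24 gives 377 − 11×24 = 113 → no gain ✓.
4 of the 6 constraints hold; not an equilibrium.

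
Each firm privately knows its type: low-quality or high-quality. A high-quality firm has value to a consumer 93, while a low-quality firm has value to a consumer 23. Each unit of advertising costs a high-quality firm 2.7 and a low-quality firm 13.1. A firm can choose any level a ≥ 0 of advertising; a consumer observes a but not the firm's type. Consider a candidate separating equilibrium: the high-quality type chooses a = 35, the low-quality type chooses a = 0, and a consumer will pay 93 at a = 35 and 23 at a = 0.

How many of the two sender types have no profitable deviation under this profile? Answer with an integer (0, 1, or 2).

Low-quality type: stay at 0 → 23; mimic → 93 − 13.1 × 35 = -365.5. IC holds (23 ≥ -365.5).
High-quality type: signal → 93 − 2.7 × 35 = -1.5; deviate to 0 → 23. IC fails (-1.5 < 23).
1 of 2 constraints hold, so this profile is not an equilibrium.

1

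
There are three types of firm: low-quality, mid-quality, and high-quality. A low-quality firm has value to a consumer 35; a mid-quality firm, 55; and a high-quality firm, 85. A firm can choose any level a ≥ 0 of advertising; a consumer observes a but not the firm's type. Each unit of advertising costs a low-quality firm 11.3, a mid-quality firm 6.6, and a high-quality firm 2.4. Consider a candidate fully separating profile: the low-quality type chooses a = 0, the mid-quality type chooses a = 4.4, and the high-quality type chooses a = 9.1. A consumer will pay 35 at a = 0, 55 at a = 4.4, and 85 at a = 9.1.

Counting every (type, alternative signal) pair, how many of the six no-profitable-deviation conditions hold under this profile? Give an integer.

5

Mid-quality (own payoff 55 − 6.6×4.4 = 25.96): to a=0 gives 35 → profitable ✗; to a=9.1 gives 85 − 6.6×9.1 = 24.94 → no gain ✓.
High-quality (own payoff 85 − 2.4×9.1 = 63.16): to a=0 gives 35 → no gain ✓; to a=4.4 gives 55 − 2.4×4.4 = 44.44 → no gain ✓.
Low-quality (own payoff 35): to a=4.4 gives 55 − 11.3×4.4 = 5.28 → no gain ✓; to a=9.1 gives 85 − 11.3×9.1 = -17.83 → no gain ✓.
5 of the 6 constraints hold; not an equilibrium.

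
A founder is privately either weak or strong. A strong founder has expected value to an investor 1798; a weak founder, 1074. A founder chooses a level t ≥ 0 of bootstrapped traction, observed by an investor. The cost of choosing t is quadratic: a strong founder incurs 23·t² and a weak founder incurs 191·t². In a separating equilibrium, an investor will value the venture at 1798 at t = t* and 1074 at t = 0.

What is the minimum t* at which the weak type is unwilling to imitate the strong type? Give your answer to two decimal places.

1.95

The weak type at t = 0 receives 1074; imitating at t* yields 1798 − 191·t*².
Indifference: 1074 = 1798 − 191·t*², so t*² = (1798 − 1074) / 191 ≈ 3.7906.
t* = √3.7906 ≈ 1.95.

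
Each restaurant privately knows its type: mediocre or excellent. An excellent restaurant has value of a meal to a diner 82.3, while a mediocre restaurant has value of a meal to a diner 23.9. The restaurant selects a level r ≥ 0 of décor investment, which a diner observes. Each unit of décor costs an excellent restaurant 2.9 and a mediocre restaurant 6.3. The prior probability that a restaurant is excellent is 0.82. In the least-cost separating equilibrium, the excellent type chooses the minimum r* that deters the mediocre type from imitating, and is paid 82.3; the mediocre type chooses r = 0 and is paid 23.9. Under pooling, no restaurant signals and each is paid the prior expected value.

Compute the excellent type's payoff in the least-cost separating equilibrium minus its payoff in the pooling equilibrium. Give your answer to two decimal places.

Least-cost separating signal: r* solves 23.9 = 82.3 − 6.3·r*, so r* = (82.3 − 23.9)/6.3 ≈ 9.2698.
Excellent type's separating payoff: 82.3 − 2.9 × r* = 82.3 − 2.9 × (82.3 − 23.9)/6.3 = 82.3 − 169.36/6.3 ≈ 55.4175.
Pooling payoff: 0.82 × 82.3 + 0.18 × 23.9 = 71.788.
Difference: 55.4175 − 71.788 = -16.3705, i.e. -16.37 to two decimal places.
The excellent type would prefer the pooling outcome.

-16.37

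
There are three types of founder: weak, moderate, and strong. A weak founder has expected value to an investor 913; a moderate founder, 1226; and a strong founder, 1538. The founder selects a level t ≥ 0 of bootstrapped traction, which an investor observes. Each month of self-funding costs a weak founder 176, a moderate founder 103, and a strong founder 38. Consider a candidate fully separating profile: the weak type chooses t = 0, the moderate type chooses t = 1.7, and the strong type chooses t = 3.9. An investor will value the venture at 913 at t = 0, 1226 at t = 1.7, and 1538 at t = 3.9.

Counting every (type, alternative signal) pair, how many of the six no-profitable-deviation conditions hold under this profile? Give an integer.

Moderate (own payoff 1226 − 103×1.7 = 1050.9): to t=0 gives 913 → no gain ✓; to t=3.9 gives 1538 − 103×3.9 = 1136.3 → profitable ✗.
Strong (own payoff 1538 − 38×3.9 = 1389.8): to t=0 gives 913 → no gain ✓; to t=1.7 gives 1226 − 38×1.7 = 1161.4 → no gain ✓.
Weak (own payoff 913): to t=1.7 gives 1226 − 176×1.7 = 926.8 → profitable ✗; to t=3.9 gives 1538 − 176×3.9 = 851.6 → no gain ✓.
4 of the 6 constraints hold; not an equilibrium.

4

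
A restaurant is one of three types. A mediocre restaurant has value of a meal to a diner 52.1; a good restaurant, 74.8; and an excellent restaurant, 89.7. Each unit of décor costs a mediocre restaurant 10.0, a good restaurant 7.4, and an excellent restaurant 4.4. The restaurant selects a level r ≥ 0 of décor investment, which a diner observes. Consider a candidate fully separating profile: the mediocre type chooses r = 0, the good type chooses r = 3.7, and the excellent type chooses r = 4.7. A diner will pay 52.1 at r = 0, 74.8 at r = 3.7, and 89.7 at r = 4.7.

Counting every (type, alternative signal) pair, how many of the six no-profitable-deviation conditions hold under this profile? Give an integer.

4

Excellent (own payoff 89.7 − 4.4×4.7 = 69.02): to r=0 gives 52.1 → no gain ✓; to r=3.7 gives 74.8 − 4.4×3.7 = 58.52 → no gain ✓.
Good (own payoff 74.8 − 7.4×3.7 = 47.42): to r=0 gives 52.1 → profitable ✗; to r=4.7 gives 89.7 − 7.4×4.7 = 54.92 → profitable ✗.
Mediocre (own payoff 52.1): to r=3.7 gives 74.8 − 10.0×3.7 = 37.8 → no gain ✓; to r=4.7 gives 89.7 − 10.0×4.7 = 42.7 → no gain ✓.
4 of the 6 constraints hold; not an equilibrium.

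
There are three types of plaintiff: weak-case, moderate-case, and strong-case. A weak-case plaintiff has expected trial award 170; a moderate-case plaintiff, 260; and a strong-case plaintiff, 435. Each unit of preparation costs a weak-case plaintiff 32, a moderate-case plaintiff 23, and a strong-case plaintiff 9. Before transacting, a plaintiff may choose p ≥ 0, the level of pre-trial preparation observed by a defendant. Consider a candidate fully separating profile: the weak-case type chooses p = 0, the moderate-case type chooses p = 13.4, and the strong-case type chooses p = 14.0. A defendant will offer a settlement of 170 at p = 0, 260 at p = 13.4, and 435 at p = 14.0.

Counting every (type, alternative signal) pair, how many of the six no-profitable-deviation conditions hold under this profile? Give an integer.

Strong-case (own payoff 435 − 9×14.0 = 309): to p=0 gives 170 → no gain ✓; to p=13.4 gives 260 − 9×13.4 = 139.4 → no gain ✓.
Weak-case (own payoff 170): to p=13.4 gives 260 − 32×13.4 = -168.8 → no gain ✓; to p=14.0 gives 435 − 32×14.0 = -13 → no gain ✓.
Moderate-case (own payoff 260 − 23×13.4 = -48.2): to p=0 gives 170 → profitable ✗; to p=14.0 gives 435 − 23×14.0 = 113 → profitable ✗.
4 of the 6 constraints hold; not an equilibrium.

4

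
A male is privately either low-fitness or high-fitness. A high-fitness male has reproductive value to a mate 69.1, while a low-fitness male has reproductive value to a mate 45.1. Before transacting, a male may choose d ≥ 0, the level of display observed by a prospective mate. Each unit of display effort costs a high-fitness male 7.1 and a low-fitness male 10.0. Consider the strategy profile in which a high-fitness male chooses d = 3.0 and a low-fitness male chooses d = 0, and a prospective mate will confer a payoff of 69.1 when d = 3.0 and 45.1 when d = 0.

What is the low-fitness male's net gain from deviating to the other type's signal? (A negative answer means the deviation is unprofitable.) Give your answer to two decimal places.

-6.00

Playing d = 0 the low-fitness male receives 45.1.
Deviating to d = 3.0 brings payment 69.1 at cost 10.0 × 3.0 = 30, netting 39.1.
Gain from deviating: 39.1 − 45.1 = -6.00.
The gain is negative, so the low-fitness type's incentive-compatibility constraint is satisfied.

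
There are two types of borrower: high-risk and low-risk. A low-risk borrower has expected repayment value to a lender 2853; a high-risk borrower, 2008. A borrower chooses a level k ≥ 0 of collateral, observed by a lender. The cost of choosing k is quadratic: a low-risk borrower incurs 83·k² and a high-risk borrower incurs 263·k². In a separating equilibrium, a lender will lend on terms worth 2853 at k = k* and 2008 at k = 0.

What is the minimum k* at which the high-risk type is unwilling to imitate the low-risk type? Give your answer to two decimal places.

1.79

The high-risk type at k = 0 receives 2008; imitating at k* yields 2853 − 263·k*².
Indifference: 2008 = 2853 − 263·k*², so k*² = (2853 − 2008) / 263 ≈ 3.2129.
k* = √3.2129 ≈ 1.79.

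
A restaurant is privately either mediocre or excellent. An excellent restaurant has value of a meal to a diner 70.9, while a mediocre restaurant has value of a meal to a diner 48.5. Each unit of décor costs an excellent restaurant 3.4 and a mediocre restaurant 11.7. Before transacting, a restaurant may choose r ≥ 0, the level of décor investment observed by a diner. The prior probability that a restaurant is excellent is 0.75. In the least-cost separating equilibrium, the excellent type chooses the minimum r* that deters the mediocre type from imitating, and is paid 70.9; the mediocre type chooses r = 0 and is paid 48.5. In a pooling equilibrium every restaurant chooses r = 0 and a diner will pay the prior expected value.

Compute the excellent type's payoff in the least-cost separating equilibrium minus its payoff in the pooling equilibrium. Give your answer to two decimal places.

-0.91

Least-cost separating signal: r* solves 48.5 = 70.9 − 11.7·r*, so r* = (70.9 − 48.5)/11.7 ≈ 1.9145.
Excellent type's separating payoff: 70.9 − 3.4 × r* = 70.9 − 3.4 × (70.9 − 48.5)/11.7 = 70.9 − 76.16/11.7 ≈ 64.3906.
Pooling payoff: 0.75 × 70.9 + 0.25 × 48.5 = 65.3.
Difference: 64.3906 − 65.3 = -0.9094, i.e. -0.91 to two decimal places.
The excellent type would prefer the pooling outcome.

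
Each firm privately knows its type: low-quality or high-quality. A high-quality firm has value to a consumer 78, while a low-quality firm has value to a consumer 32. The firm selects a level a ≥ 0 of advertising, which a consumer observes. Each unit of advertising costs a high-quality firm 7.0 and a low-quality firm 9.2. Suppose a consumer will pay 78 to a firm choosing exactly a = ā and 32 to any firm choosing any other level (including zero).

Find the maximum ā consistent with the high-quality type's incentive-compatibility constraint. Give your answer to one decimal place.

Choosing ā yields the high-quality type 78 − 7.0·ā; choosing zero yields 32.
The high-quality type is indifferent at 78 − 7.0·ā = 32, i.e. ā = (78 − 32) / 7.0 ≈ 6.6.
For any ā above 6.6 the high-quality type would rather pool at zero, so separation collapses.

6.6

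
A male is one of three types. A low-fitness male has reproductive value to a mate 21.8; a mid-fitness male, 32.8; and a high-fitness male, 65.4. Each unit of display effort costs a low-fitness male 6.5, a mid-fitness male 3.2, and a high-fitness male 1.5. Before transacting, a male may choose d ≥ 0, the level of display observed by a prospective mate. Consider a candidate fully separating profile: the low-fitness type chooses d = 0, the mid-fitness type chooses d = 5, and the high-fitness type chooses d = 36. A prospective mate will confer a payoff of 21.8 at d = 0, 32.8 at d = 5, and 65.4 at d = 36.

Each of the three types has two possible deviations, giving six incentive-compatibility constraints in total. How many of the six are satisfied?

Mid-fitness (own payoff 32.8 − 3.2×5 = 16.8): to d=0 gives 21.8 → profitable ✗; to d=36 gives 65.4 − 3.2×36 = -49.8 → no gain ✓.
Low-fitness (own payoff 21.8): to d=5 gives 32.8 − 6.5×5 = 0.3 → no gain ✓; to d=36 gives 65.4 − 6.5×36 = -168.6 → no gain ✓.
High-fitness (own payoff 65.4 − 1.5×36 = 11.4): to d=0 gives 21.8 → profitable ✗; to d=5 gives 32.8 − 1.5×5 = 25.3 → profitable ✗.
3 of the 6 constraints hold; not an equilibrium.

3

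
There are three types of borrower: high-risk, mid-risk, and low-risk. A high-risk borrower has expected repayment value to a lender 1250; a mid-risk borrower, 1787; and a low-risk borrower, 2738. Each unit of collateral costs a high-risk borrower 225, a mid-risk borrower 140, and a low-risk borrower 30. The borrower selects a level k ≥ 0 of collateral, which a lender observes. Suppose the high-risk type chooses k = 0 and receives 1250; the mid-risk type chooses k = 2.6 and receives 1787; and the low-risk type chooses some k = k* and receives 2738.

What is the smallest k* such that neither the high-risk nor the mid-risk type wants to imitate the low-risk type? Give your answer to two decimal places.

High-risk type (on-path payoff 1250) won't mimic when 1250 ≥ 2738 − 225·k*, i.e. k* ≥ 6.61.
Mid-risk type (on-path payoff 1787 − 140×2.6 = 1423) won't mimic when 1423 ≥ 2738 − 140·k*, i.e. k* ≥ 9.39.
Both must hold, so k* = max(6.61, 9.39) = 9.39. The mid-risk type's constraint binds.

9.39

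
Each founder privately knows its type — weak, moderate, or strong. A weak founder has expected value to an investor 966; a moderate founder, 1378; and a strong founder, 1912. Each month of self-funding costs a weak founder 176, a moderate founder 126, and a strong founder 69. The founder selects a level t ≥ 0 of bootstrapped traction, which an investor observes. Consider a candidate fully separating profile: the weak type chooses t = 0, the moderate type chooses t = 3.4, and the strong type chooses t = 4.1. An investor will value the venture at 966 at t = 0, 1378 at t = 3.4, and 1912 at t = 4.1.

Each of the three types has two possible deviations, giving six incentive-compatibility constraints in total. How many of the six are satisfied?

3

Weak (own payoff 966): to t=3.4 gives 1378 − 176×3.4 = 779.6 → no gain ✓; to t=4.1 gives 1912 − 176×4.1 = 1190.4 → profitable ✗.
Moderate (own payoff 1378 − 126×3.4 = 949.6): to t=0 gives 966 → profitable ✗; to t=4.1 gives 1912 − 126×4.1 = 1395.4 → profitable ✗.
Strong (own payoff 1912 − 69×4.1 = 1629.1): to t=0 gives 966 → no gain ✓; to t=3.4 gives 1378 − 69×3.4 = 1143.4 → no gain ✓.
3 of the 6 constraints hold; not an equilibrium.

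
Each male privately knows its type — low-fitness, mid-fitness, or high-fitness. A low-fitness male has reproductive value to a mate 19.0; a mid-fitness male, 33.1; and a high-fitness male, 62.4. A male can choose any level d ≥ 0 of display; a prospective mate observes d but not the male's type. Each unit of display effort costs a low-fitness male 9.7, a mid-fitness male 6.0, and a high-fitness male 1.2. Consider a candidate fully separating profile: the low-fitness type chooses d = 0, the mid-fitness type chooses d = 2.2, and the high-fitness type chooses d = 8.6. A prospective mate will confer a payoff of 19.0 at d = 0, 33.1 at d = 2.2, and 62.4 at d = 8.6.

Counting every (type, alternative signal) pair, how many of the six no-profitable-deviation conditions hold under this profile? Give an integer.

Mid-fitness (own payoff 33.1 − 6.0×2.2 = 19.9): to d=0 gives 19.0 → no gain ✓; to d=8.6 gives 62.4 − 6.0×8.6 = 10.8 → no gain ✓.
Low-fitness (own payoff 19.0): to d=2.2 gives 33.1 − 9.7×2.2 = 11.76 → no gain ✓; to d=8.6 gives 62.4 − 9.7×8.6 = -21.02 → no gain ✓.
High-fitness (own payoff 62.4 − 1.2×8.6 = 52.08): to d=0 gives 19.0 → no gain ✓; to d=2.2 gives 33.1 − 1.2×2.2 = 30.46 → no gain ✓.
6 of the 6 constraints hold; this profile is a separating equilibrium.

6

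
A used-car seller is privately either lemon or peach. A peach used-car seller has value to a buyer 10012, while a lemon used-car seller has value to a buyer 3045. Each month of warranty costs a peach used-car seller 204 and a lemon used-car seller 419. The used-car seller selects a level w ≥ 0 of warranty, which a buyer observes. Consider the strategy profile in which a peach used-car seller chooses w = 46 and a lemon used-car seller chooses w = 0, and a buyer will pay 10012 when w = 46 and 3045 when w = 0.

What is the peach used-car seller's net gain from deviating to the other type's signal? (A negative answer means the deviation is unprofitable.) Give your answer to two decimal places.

2417.00

Playing w = 46 the peach used-car seller receives 10012 − 204 × 46 = 628.
Deviating to w = 0 yields 3045 instead.
Gain from deviating: 3045 − 628 = 2417.00.
The gain is positive, so the peach type's incentive-compatibility constraint is violated — this profile is not a separating equilibrium.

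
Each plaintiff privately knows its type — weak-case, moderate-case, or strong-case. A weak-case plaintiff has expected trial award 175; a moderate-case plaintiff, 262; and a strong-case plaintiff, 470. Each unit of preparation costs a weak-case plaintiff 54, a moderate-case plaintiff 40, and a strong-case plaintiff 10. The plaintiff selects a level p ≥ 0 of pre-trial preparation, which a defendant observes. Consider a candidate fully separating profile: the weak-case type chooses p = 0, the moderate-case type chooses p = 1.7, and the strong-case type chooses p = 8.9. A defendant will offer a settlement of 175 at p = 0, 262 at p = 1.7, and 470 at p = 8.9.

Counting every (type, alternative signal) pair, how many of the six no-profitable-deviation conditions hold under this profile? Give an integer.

6

Weak-case (own payoff 175): to p=1.7 gives 262 − 54×1.7 = 170.2 → no gain ✓; to p=8.9 gives 470 − 54×8.9 = -10.6 → no gain ✓.
Strong-case (own payoff 470 − 10×8.9 = 381): to p=0 gives 175 → no gain ✓; to p=1.7 gives 262 − 10×1.7 = 245 → no gain ✓.
Moderate-case (own payoff 262 − 40×1.7 = 194): to p=0 gives 175 → no gain ✓; to p=8.9 gives 470 − 40×8.9 = 114 → no gain ✓.
6 of the 6 constraints hold; this profile is a separating equilibrium.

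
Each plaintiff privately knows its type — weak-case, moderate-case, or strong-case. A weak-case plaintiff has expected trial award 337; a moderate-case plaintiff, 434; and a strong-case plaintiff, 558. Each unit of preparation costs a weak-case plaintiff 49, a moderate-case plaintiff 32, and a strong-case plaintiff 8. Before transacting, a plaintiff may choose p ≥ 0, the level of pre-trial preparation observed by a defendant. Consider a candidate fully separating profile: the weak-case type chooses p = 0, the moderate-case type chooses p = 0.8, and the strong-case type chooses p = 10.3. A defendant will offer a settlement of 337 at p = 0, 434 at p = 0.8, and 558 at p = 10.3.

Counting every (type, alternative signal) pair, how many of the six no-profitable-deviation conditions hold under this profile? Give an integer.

Weak-case (own payoff 337): to p=0.8 gives 434 − 49×0.8 = 394.8 → profitable ✗; to p=10.3 gives 558 − 49×10.3 = 53.3 → no gain ✓.
Strong-case (own payoff 558 − 8×10.3 = 475.6): to p=0 gives 337 → no gain ✓; to p=0.8 gives 434 − 8×0.8 = 427.6 → no gain ✓.
Moderate-case (own payoff 434 − 32×0.8 = 408.4): to p=0 gives 337 → no gain ✓; to p=10.3 gives 558 − 32×10.3 = 228.4 → no gain ✓.
5 of the 6 constraints hold; not an equilibrium.

5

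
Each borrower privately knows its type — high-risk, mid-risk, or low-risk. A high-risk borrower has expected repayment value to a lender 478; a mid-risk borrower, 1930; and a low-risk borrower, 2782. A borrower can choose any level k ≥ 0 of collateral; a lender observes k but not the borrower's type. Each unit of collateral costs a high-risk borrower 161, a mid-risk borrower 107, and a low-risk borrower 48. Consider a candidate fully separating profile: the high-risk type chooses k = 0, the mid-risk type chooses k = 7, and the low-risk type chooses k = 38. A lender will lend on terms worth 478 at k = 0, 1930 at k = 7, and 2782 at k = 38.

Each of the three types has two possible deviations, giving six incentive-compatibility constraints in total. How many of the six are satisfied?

4

High-risk (own payoff 478): to k=7 gives 1930 − 161×7 = 803 → profitable ✗; to k=38 gives 2782 − 161×38 = -3336 → no gain ✓.
Mid-risk (own payoff 1930 − 107×7 = 1181): to k=0 gives 478 → no gain ✓; to k=38 gives 2782 − 107×38 = -1284 → no gain ✓.
Low-risk (own payoff 2782 − 48×38 = 958): to k=0 gives 478 → no gain ✓; to k=7 gives 1930 − 48×7 = 1594 → profitable ✗.
4 of the 6 constraints hold; not an equilibrium.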